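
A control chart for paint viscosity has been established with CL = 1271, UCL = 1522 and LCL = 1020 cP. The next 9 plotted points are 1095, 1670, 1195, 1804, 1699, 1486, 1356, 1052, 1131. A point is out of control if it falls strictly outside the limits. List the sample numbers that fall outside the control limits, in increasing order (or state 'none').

2, 4, 5

Compare each point to [1020, 1522]: sample 2 = 1670 > UCL; sample 4 = 1804 > UCL; sample 5 = 1699 > UCL.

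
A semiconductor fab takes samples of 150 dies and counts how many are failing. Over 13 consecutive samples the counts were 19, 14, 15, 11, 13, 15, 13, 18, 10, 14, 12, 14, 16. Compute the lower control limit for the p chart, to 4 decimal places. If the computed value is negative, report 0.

p̄ = Σdᵢ / (k·n) = 184 / (13 × 150) = 0.09436
LCL = p̄ − 3·√(p̄(1−p̄)/n) = 0.09436 − 3 × 0.02387 = 0.02275

0.0228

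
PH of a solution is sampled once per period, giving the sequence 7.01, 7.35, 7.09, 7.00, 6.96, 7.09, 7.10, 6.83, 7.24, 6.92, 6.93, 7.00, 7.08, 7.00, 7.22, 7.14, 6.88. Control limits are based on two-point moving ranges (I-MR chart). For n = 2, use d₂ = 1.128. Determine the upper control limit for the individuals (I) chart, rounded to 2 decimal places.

X̄ = (7.01 + 7.35 + 7.09 + 7.00 + 6.96 + 7.09 + 7.10 + 6.83 + 7.24 + 6.92 + 6.93 + 7.00 + 7.08 + 7.00 + 7.22 + 7.14 + 6.88) / 17 = 7.0494
Moving ranges: 0.34, 0.26, 0.09, 0.04, 0.13, 0.01, 0.27, 0.41, 0.32, 0.01, 0.07, 0.08, 0.08, 0.22, 0.08, 0.26; M̄R̄ = 2.6700 / 16 = 0.1669
UCL = X̄ + 3·M̄R̄/d₂ = 7.0494 + 3 × 0.1669 / 1.128 = 7.4932

7.49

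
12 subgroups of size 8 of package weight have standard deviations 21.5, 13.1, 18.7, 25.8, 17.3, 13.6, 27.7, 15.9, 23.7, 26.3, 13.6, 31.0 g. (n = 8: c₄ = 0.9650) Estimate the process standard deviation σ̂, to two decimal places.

s̄ = (21.5 + 13.1 + 18.7 + 25.8 + 17.3 + 13.6 + 27.7 + 15.9 + 23.7 + 26.3 + 13.6 + 31.0) / 12 = 20.6833
σ̂ = s̄ / c₄ = 20.6833 / 0.9650 = 21.4335

21.43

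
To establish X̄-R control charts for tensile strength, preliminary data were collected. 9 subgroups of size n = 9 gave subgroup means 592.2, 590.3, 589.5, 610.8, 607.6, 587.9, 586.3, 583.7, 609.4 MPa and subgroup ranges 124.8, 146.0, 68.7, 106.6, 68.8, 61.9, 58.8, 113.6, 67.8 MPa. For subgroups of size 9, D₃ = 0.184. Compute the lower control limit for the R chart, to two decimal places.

R̄ = (124.8 + 146.0 + 68.7 + 106.6 + 68.8 + 61.9 + 58.8 + 113.6 + 67.8) / 9 = 817.0000 / 9 = 90.7778
LCL_R = D₃·R̄ = 0.184 × 90.7778 = 16.7031

16.70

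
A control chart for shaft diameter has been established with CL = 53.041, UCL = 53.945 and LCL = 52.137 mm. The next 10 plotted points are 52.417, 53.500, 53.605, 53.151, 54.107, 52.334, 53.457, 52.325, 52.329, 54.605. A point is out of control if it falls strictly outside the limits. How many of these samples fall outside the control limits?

2

Compare each point to [52.137, 53.945]: sample 5 = 54.107 > UCL; sample 10 = 54.605 > UCL.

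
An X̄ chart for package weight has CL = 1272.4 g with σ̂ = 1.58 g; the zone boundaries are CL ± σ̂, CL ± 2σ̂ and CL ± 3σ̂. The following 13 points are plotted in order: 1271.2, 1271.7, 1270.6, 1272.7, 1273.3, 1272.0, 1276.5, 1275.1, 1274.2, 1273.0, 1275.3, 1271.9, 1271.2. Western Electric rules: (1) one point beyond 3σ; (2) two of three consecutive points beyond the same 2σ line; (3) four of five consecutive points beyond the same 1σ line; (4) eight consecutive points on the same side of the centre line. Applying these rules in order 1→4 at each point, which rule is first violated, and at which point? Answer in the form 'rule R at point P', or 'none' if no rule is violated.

Zone of each point (C = within 1σ̂, B = 1σ̂–2σ̂, A = 2σ̂–3σ̂, * = beyond 3σ̂; sign = side of CL): 1:-C, 2:-C, 3:-B, 4:+C, 5:+C, 6:-C, 7:+A, 8:+B, 9:+B, 10:+C, 11:+B, 12:-C, 13:-C
Rule 3 (four of five consecutive points beyond the same 1σ limit) is satisfied at point 11.

rule 3 at point 11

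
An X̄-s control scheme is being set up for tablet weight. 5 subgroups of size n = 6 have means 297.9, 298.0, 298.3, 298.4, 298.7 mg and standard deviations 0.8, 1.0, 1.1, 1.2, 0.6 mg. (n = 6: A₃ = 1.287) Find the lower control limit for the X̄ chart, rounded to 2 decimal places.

297.05

X̄̄ = (297.9 + 298.0 + 298.3 + 298.4 + 298.7) / 5 = 298.2600
s̄ = (0.8 + 1.0 + 1.1 + 1.2 + 0.6) / 5 = 0.9400
LCL = X̄̄ − A₃·s̄ = 298.2600 − 1.287 × 0.9400 = 297.0502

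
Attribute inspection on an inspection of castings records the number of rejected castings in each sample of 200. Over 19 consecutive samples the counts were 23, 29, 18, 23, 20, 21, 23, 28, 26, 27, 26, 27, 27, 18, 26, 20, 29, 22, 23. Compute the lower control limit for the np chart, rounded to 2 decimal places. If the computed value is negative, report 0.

p̄ = Σdᵢ / (k·n) = 456 / (19 × 200) = 0.12000
LCL = np̄ − 3·√(np̄(1−p̄)) = 24.0000 − 3 × 4.5957 = 10.2130

10.21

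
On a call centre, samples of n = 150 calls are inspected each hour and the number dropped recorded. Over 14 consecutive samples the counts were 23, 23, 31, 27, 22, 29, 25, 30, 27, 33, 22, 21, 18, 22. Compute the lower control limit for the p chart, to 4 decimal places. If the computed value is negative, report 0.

p̄ = Σdᵢ / (k·n) = 353 / (14 × 150) = 0.16810
LCL = p̄ − 3·√(p̄(1−p̄)/n) = 0.16810 − 3 × 0.03053 = 0.07650

0.0765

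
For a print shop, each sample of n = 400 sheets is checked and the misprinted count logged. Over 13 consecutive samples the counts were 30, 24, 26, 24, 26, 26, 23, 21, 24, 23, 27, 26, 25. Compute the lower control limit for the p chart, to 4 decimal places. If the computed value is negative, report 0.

p̄ = Σdᵢ / (k·n) = 325 / (13 × 400) = 0.06250
LCL = p̄ − 3·√(p̄(1−p̄)/n) = 0.06250 − 3 × 0.01210 = 0.02619

0.0262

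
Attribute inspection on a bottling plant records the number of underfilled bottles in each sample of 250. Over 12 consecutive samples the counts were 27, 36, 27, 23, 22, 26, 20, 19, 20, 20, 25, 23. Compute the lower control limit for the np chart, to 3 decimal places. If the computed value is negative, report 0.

p̄ = Σdᵢ / (k·n) = 288 / (12 × 250) = 0.09600
LCL = np̄ − 3·√(np̄(1−p̄)) = 24.0000 − 3 × 4.6579 = 10.0263

10.026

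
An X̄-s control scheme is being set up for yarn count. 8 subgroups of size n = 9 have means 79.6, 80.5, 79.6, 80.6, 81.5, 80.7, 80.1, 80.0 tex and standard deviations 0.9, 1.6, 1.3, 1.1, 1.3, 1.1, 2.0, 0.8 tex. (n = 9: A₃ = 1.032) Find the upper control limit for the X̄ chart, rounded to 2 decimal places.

81.63

X̄̄ = (79.6 + 80.5 + 79.6 + 80.6 + 81.5 + 80.7 + 80.1 + 80.0) / 8 = 80.3250
s̄ = (0.9 + 1.6 + 1.3 + 1.1 + 1.3 + 1.1 + 2.0 + 0.8) / 8 = 1.2625
UCL = X̄̄ + A₃·s̄ = 80.3250 + 1.032 × 1.2625 = 81.6279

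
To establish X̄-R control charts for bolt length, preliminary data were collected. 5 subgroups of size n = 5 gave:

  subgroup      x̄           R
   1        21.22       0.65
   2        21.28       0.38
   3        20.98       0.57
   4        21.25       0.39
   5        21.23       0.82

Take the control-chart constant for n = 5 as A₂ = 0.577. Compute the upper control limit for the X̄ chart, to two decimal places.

21.52

X̄̄ = (21.22 + 21.28 + 20.98 + 21.25 + 21.23) / 5 = 105.9600 / 5 = 21.1920
R̄ = (0.65 + 0.38 + 0.57 + 0.39 + 0.82) / 5 = 2.8100 / 5 = 0.5620
UCL = X̄̄ + A₂·R̄ = 21.1920 + 0.577 × 0.5620 = 21.5163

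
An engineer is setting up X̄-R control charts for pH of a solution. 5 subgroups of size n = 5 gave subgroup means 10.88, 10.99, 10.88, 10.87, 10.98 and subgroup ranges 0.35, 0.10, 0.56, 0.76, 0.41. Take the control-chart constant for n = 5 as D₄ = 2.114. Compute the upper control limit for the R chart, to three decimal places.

0.922

R̄ = (0.35 + 0.10 + 0.56 + 0.76 + 0.41) / 5 = 2.1800 / 5 = 0.4360
UCL_R = D₄·R̄ = 2.114 × 0.4360 = 0.9217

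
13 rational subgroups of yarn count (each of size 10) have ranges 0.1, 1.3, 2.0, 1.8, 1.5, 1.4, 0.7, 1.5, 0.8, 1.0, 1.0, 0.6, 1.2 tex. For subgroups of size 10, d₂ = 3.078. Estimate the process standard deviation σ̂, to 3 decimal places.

0.372

R̄ = (0.1 + 1.3 + 2.0 + 1.8 + 1.5 + 1.4 + 0.7 + 1.5 + 0.8 + 1.0 + 1.0 + 0.6 + 1.2) / 13 = 1.1462
σ̂ = R̄ / d₂ = 1.1462 / 3.078 = 0.3724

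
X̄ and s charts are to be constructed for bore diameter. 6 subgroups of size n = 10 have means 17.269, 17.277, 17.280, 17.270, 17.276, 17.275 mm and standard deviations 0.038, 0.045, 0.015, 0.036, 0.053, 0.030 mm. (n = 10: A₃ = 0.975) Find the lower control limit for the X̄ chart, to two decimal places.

X̄̄ = (17.269 + 17.277 + 17.280 + 17.270 + 17.276 + 17.275) / 6 = 17.2745
s̄ = (0.038 + 0.045 + 0.015 + 0.036 + 0.053 + 0.030) / 6 = 0.0362
LCL = X̄̄ − A₃·s̄ = 17.2745 − 0.975 × 0.0362 = 17.2392

17.24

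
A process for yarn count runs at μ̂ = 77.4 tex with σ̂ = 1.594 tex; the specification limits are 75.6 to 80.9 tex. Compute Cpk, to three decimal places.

Cpu = (USL − μ̂) / (3σ̂) = (80.9 − 77.4) / (3 × 1.594) = 0.7319; Cpl = (μ̂ − LSL) / (3σ̂) = (77.4 − 75.6) / (3 × 1.594) = 0.3764; Cpk = min(Cpu, Cpl) = 0.3764

0.376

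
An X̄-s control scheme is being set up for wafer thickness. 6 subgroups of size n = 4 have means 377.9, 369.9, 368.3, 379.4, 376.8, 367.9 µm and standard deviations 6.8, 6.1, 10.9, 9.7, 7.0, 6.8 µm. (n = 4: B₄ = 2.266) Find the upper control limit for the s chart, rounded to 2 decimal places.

17.86

s̄ = (6.8 + 6.1 + 10.9 + 9.7 + 7.0 + 6.8) / 6 = 7.8833
UCL_s = B₄·s̄ = 2.266 × 7.8833 = 17.8636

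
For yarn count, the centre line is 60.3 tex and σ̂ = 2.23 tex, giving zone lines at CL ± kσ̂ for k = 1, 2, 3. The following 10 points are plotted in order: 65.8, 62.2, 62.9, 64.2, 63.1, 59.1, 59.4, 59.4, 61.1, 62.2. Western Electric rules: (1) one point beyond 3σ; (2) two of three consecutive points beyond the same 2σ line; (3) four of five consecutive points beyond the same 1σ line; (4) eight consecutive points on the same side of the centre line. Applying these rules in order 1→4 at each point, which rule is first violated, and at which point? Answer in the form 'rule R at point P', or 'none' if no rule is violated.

rule 3 at point 5

Zone of each point (C = within 1σ̂, B = 1σ̂–2σ̂, A = 2σ̂–3σ̂, * = beyond 3σ̂; sign = side of CL): 1:+A, 2:+C, 3:+B, 4:+B, 5:+B, 6:-C, 7:-C, 8:-C, 9:+C, 10:+C
Rule 3 (four of five consecutive points beyond the same 1σ limit) is satisfied at point 5.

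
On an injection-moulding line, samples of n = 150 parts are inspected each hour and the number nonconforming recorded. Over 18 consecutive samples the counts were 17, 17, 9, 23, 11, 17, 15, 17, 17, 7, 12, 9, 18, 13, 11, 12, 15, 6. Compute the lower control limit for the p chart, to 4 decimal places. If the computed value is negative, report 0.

0.0206

p̄ = Σdᵢ / (k·n) = 246 / (18 × 150) = 0.09111
LCL = p̄ − 3·√(p̄(1−p̄)/n) = 0.09111 − 3 × 0.02350 = 0.02062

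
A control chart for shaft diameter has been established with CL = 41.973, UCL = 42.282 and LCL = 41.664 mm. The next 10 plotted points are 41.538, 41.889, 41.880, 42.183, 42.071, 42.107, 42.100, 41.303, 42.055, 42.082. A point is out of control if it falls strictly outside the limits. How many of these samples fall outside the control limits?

Compare each point to [41.664, 42.282]: sample 1 = 41.538 < LCL; sample 8 = 41.303 < LCL.

2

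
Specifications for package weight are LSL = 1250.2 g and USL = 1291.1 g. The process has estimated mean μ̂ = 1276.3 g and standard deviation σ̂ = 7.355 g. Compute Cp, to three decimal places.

0.927

Cp = (USL − LSL) / (6σ̂) = (1291.1 − 1250.2) / (6 × 7.355) = 40.9000 / 44.1300 = 0.9268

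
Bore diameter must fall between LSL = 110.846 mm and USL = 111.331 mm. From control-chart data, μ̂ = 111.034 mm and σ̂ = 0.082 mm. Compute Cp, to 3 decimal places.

Cp = (USL − LSL) / (6σ̂) = (111.331 − 110.846) / (6 × 0.082) = 0.4850 / 0.4920 = 0.9858

0.986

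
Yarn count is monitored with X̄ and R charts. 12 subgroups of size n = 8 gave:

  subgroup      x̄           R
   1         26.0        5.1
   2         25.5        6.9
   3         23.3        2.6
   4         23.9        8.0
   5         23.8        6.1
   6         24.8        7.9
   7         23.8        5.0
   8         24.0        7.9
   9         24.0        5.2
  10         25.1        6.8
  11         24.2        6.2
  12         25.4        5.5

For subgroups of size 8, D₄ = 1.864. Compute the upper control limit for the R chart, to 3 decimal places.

11.370

R̄ = (5.1 + 6.9 + 2.6 + 8.0 + 6.1 + 7.9 + 5.0 + 7.9 + 5.2 + 6.8 + 6.2 + 5.5) / 12 = 73.2000 / 12 = 6.1000
UCL_R = D₄·R̄ = 1.864 × 6.1000 = 11.3704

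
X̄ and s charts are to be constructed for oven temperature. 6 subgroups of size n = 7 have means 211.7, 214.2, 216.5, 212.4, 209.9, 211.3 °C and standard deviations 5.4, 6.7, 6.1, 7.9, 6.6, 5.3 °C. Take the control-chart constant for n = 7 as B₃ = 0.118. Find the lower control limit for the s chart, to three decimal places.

s̄ = (5.4 + 6.7 + 6.1 + 7.9 + 6.6 + 5.3) / 6 = 6.3333
LCL_s = B₃·s̄ = 0.118 × 6.3333 = 0.7473

0.747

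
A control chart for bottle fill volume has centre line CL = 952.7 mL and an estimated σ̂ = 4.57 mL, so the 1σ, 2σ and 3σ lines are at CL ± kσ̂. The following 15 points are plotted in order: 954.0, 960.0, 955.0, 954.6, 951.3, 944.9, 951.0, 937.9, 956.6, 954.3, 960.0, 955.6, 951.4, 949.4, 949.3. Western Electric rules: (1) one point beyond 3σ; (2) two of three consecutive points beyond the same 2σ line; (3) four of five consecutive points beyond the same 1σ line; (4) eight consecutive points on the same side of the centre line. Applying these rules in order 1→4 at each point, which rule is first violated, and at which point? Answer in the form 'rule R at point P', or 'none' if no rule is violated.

rule 1 at point 8

Zone of each point (C = within 1σ̂, B = 1σ̂–2σ̂, A = 2σ̂–3σ̂, * = beyond 3σ̂; sign = side of CL): 1:+C, 2:+B, 3:+C, 4:+C, 5:-C, 6:-B, 7:-C, 8:-*, 9:+C, 10:+C, 11:+B, 12:+C, 13:-C, 14:-C, 15:-C
Rule 1 (one point beyond the 3σ limits) is satisfied at point 8.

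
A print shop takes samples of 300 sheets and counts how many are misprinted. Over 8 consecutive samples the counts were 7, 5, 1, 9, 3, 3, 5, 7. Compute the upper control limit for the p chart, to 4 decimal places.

0.0388

p̄ = Σdᵢ / (k·n) = 40 / (8 × 300) = 0.01667
UCL = p̄ + 3·√(p̄(1−p̄)/n) = 0.01667 + 3 × √(0.01667×0.98333/300) = 0.01667 + 3 × 0.00739 = 0.03884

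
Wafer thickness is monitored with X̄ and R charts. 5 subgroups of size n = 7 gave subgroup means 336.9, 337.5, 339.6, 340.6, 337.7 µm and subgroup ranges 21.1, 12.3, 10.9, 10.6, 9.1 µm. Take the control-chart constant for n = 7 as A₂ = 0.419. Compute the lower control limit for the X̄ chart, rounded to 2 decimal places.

X̄̄ = (336.9 + 337.5 + 339.6 + 340.6 + 337.7) / 5 = 1692.3000 / 5 = 338.4600
R̄ = (21.1 + 12.3 + 10.9 + 10.6 + 9.1) / 5 = 64.0000 / 5 = 12.8000
LCL = X̄̄ − A₂·R̄ = 338.4600 − 0.419 × 12.8000 = 333.0968

333.10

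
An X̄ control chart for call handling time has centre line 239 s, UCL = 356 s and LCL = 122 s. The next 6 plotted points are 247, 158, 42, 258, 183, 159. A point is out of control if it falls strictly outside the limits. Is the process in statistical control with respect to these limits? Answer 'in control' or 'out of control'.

Compare each point to [122, 356]: sample 3 = 42 < LCL.

out of control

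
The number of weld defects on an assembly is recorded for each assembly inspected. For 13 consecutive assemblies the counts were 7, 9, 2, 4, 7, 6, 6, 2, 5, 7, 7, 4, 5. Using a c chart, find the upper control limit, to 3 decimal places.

12.473

c̄ = (7 + 9 + 2 + 4 + 7 + 6 + 6 + 2 + 5 + 7 + 7 + 4 + 5) / 13 = 71 / 13 = 5.4615
UCL = c̄ + 3√c̄ = 5.4615 + 3 × √5.4615 = 5.4615 + 3 × 2.3370 = 12.4725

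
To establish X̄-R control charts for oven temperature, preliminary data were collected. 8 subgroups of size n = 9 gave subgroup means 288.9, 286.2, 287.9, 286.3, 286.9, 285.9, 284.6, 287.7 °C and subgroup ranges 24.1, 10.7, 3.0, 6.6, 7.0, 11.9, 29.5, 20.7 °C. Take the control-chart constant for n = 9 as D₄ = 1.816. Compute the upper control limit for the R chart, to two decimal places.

25.76

R̄ = (24.1 + 10.7 + 3.0 + 6.6 + 7.0 + 11.9 + 29.5 + 20.7) / 8 = 113.5000 / 8 = 14.1875
UCL_R = D₄·R̄ = 1.816 × 14.1875 = 25.7645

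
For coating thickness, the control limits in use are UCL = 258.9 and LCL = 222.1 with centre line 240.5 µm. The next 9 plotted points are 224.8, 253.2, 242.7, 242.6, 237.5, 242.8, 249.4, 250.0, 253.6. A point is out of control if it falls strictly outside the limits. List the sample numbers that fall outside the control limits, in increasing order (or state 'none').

none

All 9 points lie within [222.1, 258.9].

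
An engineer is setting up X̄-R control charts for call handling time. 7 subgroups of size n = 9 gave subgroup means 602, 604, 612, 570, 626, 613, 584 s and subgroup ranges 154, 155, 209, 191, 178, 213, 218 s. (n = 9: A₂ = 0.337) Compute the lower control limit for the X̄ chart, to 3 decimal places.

538.119

X̄̄ = (602 + 604 + 612 + 570 + 626 + 613 + 584) / 7 = 4211.0000 / 7 = 601.5714
R̄ = (154 + 155 + 209 + 191 + 178 + 213 + 218) / 7 = 1318.0000 / 7 = 188.2857
LCL = X̄̄ − A₂·R̄ = 601.5714 − 0.337 × 188.2857 = 538.1191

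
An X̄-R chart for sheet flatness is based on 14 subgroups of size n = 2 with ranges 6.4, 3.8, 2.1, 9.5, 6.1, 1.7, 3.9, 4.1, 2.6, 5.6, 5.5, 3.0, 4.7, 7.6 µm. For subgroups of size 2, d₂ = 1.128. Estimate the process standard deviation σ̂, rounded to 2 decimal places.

R̄ = (6.4 + 3.8 + 2.1 + 9.5 + 6.1 + 1.7 + 3.9 + 4.1 + 2.6 + 5.6 + 5.5 + 3.0 + 4.7 + 7.6) / 14 = 4.7571
σ̂ = R̄ / d₂ = 4.7571 / 1.128 = 4.2173

4.22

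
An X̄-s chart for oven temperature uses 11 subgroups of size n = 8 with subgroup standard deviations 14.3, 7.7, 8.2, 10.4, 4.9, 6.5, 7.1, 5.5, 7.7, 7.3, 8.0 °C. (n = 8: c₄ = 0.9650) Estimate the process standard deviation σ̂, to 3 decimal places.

8.252

s̄ = (14.3 + 7.7 + 8.2 + 10.4 + 4.9 + 6.5 + 7.1 + 5.5 + 7.7 + 7.3 + 8.0) / 11 = 7.9636
σ̂ = s̄ / c₄ = 7.9636 / 0.9650 = 8.2525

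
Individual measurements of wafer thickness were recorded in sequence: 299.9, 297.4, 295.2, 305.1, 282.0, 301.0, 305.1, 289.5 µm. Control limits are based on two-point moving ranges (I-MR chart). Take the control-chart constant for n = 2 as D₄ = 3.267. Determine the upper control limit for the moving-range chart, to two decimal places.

35.66

Moving ranges: 2.5, 2.2, 9.9, 23.1, 19.0, 4.1, 15.6; M̄R̄ = 76.4000 / 7 = 10.9143
UCL_MR = D₄·M̄R̄ = 3.267 × 10.9143 = 35.6570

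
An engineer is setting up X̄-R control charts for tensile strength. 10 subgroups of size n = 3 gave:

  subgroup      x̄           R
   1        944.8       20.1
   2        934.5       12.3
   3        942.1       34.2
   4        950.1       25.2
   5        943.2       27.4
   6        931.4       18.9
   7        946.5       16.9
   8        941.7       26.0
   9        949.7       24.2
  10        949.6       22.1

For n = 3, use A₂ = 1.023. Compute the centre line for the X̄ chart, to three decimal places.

X̄̄ = (944.8 + 934.5 + 942.1 + 950.1 + 943.2 + 931.4 + 946.5 + 941.7 + 949.7 + 949.6) / 10 = 9433.6000 / 10 = 943.3600
CL = X̄̄ = 943.3600

943.360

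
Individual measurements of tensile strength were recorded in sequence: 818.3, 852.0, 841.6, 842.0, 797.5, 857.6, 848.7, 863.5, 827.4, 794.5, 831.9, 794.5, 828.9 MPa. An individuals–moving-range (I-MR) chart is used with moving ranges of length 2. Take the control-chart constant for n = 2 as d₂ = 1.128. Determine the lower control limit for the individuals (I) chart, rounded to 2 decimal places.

X̄ = (818.3 + 852.0 + 841.6 + 842.0 + 797.5 + 857.6 + 848.7 + 863.5 + 827.4 + 794.5 + 831.9 + 794.5 + 828.9) / 13 = 830.6462
Moving ranges: 33.7, 10.4, 0.4, 44.5, 60.1, 8.9, 14.8, 36.1, 32.9, 37.4, 37.4, 34.4; M̄R̄ = 351.0000 / 12 = 29.2500
LCL = X̄ − 3·M̄R̄/d₂ = 830.6462 − 3 × 29.2500 / 1.128 = 752.8536

752.85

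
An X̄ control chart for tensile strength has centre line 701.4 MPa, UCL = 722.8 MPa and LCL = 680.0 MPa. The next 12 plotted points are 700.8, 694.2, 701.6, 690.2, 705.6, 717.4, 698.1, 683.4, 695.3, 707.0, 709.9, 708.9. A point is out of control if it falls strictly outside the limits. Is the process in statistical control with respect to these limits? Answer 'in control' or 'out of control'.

in control

All 12 points lie within [680.0, 722.8].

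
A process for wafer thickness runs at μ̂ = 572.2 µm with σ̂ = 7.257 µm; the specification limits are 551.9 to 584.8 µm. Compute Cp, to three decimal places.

0.756

Cp = (USL − LSL) / (6σ̂) = (584.8 − 551.9) / (6 × 7.257) = 32.9000 / 43.5420 = 0.7556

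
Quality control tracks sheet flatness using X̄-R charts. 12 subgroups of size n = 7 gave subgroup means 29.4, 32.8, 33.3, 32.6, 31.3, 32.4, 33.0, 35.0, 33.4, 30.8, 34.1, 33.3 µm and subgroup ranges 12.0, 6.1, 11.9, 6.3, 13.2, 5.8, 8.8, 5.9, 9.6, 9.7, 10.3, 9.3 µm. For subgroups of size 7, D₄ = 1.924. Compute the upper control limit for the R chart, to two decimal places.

17.46

R̄ = (12.0 + 6.1 + 11.9 + 6.3 + 13.2 + 5.8 + 8.8 + 5.9 + 9.6 + 9.7 + 10.3 + 9.3) / 12 = 108.9000 / 12 = 9.0750
UCL_R = D₄·R̄ = 1.924 × 9.0750 = 17.4603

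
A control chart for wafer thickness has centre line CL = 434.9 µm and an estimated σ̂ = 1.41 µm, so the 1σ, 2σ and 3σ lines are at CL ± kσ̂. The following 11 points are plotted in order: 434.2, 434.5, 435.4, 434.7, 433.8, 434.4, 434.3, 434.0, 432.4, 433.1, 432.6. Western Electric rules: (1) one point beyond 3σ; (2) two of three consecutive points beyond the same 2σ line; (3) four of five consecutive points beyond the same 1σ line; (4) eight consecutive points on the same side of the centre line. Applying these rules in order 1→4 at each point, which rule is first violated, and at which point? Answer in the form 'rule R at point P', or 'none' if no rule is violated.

Zone of each point (C = within 1σ̂, B = 1σ̂–2σ̂, A = 2σ̂–3σ̂, * = beyond 3σ̂; sign = side of CL): 1:-C, 2:-C, 3:+C, 4:-C, 5:-C, 6:-C, 7:-C, 8:-C, 9:-B, 10:-B, 11:-B
Rule 4 (eight consecutive points on the same side of the centre line) is satisfied at point 11.

rule 4 at point 11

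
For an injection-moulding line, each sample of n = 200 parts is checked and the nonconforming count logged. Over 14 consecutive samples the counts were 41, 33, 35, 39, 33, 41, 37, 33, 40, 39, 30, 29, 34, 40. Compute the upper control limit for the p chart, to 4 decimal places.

p̄ = Σdᵢ / (k·n) = 504 / (14 × 200) = 0.18000
UCL = p̄ + 3·√(p̄(1−p̄)/n) = 0.18000 + 3 × √(0.18000×0.82000/200) = 0.18000 + 3 × 0.02717 = 0.26150

0.2615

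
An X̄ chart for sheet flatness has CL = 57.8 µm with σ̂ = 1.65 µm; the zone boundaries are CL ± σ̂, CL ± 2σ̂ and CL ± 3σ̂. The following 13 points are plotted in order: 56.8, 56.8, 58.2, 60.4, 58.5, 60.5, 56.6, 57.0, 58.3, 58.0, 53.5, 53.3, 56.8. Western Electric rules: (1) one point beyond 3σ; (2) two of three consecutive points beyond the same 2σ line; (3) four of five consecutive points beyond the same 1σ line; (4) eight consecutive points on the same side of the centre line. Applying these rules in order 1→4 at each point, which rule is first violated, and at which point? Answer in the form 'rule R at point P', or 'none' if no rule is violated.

Zone of each point (C = within 1σ̂, B = 1σ̂–2σ̂, A = 2σ̂–3σ̂, * = beyond 3σ̂; sign = side of CL): 1:-C, 2:-C, 3:+C, 4:+B, 5:+C, 6:+B, 7:-C, 8:-C, 9:+C, 10:+C, 11:-A, 12:-A, 13:-C
Rule 2 (two of three consecutive points beyond the same 2σ limit) is satisfied at point 12.

rule 2 at point 12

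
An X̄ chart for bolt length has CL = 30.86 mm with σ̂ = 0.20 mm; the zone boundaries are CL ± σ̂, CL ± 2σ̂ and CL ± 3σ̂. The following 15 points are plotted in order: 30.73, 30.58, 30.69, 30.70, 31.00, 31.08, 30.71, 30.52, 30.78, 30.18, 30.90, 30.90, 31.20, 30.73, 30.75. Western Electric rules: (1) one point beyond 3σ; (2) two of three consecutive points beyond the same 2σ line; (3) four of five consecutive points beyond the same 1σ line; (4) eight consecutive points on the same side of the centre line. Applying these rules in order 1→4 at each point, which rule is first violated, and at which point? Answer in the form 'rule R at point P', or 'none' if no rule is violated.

Zone of each point (C = within 1σ̂, B = 1σ̂–2σ̂, A = 2σ̂–3σ̂, * = beyond 3σ̂; sign = side of CL): 1:-C, 2:-B, 3:-C, 4:-C, 5:+C, 6:+B, 7:-C, 8:-B, 9:-C, 10:-*, 11:+C, 12:+C, 13:+B, 14:-C, 15:-C
Rule 1 (one point beyond the 3σ limits) is satisfied at point 10.

rule 1 at point 10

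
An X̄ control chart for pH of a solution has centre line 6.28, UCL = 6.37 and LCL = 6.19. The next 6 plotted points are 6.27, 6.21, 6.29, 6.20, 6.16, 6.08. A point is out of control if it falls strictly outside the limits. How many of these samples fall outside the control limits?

2

Compare each point to [6.19, 6.37]: sample 5 = 6.16 < LCL; sample 6 = 6.08 < LCL.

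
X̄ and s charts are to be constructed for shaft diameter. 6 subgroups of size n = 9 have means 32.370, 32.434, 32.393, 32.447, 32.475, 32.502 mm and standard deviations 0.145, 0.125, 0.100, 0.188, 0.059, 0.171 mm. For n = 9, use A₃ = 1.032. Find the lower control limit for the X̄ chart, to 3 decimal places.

32.301

X̄̄ = (32.370 + 32.434 + 32.393 + 32.447 + 32.475 + 32.502) / 6 = 32.4368
s̄ = (0.145 + 0.125 + 0.100 + 0.188 + 0.059 + 0.171) / 6 = 0.1313
LCL = X̄̄ − A₃·s̄ = 32.4368 − 1.032 × 0.1313 = 32.3013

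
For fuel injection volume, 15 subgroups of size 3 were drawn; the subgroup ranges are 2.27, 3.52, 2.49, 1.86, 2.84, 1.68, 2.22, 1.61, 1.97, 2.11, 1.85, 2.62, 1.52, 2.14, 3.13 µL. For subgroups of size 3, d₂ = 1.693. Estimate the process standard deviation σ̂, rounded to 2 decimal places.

R̄ = (2.27 + 3.52 + 2.49 + 1.86 + 2.84 + 1.68 + 2.22 + 1.61 + 1.97 + 2.11 + 1.85 + 2.62 + 1.52 + 2.14 + 3.13) / 15 = 2.2553
σ̂ = R̄ / d₂ = 2.2553 / 1.693 = 1.3322

1.33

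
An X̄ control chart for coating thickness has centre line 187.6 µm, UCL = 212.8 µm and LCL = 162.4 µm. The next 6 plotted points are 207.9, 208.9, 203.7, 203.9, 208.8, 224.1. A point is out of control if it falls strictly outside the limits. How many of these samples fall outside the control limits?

Compare each point to [162.4, 212.8]: sample 6 = 224.1 > UCL.

1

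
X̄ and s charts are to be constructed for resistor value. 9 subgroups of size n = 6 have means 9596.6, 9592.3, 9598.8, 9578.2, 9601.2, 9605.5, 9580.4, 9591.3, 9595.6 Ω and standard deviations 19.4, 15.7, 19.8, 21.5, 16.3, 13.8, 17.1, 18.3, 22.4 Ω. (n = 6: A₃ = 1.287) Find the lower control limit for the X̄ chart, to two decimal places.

X̄̄ = (9596.6 + 9592.3 + 9598.8 + 9578.2 + 9601.2 + 9605.5 + 9580.4 + 9591.3 + 9595.6) / 9 = 9593.3222
s̄ = (19.4 + 15.7 + 19.8 + 21.5 + 16.3 + 13.8 + 17.1 + 18.3 + 22.4) / 9 = 18.2556
LCL = X̄̄ − A₃·s̄ = 9593.3222 − 1.287 × 18.2556 = 9569.8273

9569.83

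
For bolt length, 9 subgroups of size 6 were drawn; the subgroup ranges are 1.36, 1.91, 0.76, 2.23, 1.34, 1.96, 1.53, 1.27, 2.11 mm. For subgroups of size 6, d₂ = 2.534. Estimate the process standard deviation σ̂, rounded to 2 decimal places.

R̄ = (1.36 + 1.91 + 0.76 + 2.23 + 1.34 + 1.96 + 1.53 + 1.27 + 2.11) / 9 = 1.6078
σ̂ = R̄ / d₂ = 1.6078 / 2.534 = 0.6345

0.63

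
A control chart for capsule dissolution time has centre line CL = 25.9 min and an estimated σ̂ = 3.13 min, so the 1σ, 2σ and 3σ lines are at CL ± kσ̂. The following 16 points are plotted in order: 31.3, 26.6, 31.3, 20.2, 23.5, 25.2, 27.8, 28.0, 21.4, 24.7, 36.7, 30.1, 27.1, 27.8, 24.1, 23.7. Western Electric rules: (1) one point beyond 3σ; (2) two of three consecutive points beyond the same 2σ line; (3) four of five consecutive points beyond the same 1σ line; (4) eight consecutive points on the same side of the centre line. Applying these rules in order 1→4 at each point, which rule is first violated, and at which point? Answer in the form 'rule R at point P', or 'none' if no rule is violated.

rule 1 at point 11

Zone of each point (C = within 1σ̂, B = 1σ̂–2σ̂, A = 2σ̂–3σ̂, * = beyond 3σ̂; sign = side of CL): 1:+B, 2:+C, 3:+B, 4:-B, 5:-C, 6:-C, 7:+C, 8:+C, 9:-B, 10:-C, 11:+*, 12:+B, 13:+C, 14:+C, 15:-C, 16:-C
Rule 1 (one point beyond the 3σ limits) is satisfied at point 11.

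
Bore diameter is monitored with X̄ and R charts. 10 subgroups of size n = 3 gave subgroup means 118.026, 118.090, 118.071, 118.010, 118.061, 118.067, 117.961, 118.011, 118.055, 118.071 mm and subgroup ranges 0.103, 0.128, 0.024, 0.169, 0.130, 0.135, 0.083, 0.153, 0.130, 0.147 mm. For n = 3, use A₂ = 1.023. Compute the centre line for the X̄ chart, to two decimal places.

118.04

X̄̄ = (118.026 + 118.090 + 118.071 + 118.010 + 118.061 + 118.067 + 117.961 + 118.011 + 118.055 + 118.071) / 10 = 1180.4230 / 10 = 118.0423
CL = X̄̄ = 118.0423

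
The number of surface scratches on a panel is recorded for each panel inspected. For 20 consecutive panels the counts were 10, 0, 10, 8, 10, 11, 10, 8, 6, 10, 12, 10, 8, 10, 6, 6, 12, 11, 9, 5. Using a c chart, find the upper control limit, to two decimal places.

17.40

c̄ = (10 + 0 + 10 + 8 + 10 + 11 + 10 + 8 + 6 + 10 + 12 + 10 + 8 + 10 + 6 + 6 + 12 + 11 + 9 + 5) / 20 = 172 / 20 = 8.6000
UCL = c̄ + 3√c̄ = 8.6000 + 3 × √8.6000 = 8.6000 + 3 × 2.9326 = 17.3977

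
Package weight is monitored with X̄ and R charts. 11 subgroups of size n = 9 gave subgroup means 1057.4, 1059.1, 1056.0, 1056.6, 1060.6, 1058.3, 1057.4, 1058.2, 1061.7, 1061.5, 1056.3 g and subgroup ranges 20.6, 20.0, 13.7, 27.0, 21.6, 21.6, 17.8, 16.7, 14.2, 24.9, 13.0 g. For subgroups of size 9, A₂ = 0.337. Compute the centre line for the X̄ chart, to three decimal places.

X̄̄ = (1057.4 + 1059.1 + 1056.0 + 1056.6 + 1060.6 + 1058.3 + 1057.4 + 1058.2 + 1061.7 + 1061.5 + 1056.3) / 11 = 11643.1000 / 11 = 1058.4636
CL = X̄̄ = 1058.4636

1058.464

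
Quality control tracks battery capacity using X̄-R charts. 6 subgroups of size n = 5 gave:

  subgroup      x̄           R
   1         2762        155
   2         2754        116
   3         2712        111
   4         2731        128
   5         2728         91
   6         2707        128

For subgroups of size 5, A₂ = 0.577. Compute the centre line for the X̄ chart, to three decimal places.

X̄̄ = (2762 + 2754 + 2712 + 2731 + 2728 + 2707) / 6 = 16394.0000 / 6 = 2732.3333
CL = X̄̄ = 2732.3333

2732.333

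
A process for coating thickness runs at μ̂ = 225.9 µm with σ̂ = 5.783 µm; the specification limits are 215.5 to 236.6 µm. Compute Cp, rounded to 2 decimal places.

0.61

Cp = (USL − LSL) / (6σ̂) = (236.6 − 215.5) / (6 × 5.783) = 21.1000 / 34.6980 = 0.6081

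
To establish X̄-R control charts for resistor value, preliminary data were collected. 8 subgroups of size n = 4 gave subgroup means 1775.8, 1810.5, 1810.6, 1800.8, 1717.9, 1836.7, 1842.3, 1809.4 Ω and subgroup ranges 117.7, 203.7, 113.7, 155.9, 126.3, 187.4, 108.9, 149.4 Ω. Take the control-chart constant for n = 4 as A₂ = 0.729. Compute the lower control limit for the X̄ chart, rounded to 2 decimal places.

X̄̄ = (1775.8 + 1810.5 + 1810.6 + 1800.8 + 1717.9 + 1836.7 + 1842.3 + 1809.4) / 8 = 14404.0000 / 8 = 1800.5000
R̄ = (117.7 + 203.7 + 113.7 + 155.9 + 126.3 + 187.4 + 108.9 + 149.4) / 8 = 1163.0000 / 8 = 145.3750
LCL = X̄̄ − A₂·R̄ = 1800.5000 − 0.729 × 145.3750 = 1694.5216

1694.52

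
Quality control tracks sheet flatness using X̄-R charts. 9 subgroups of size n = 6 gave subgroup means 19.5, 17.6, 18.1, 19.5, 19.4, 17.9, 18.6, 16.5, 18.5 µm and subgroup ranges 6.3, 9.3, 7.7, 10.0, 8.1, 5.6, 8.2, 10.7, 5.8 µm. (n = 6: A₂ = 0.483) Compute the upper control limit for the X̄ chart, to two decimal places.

22.25

X̄̄ = (19.5 + 17.6 + 18.1 + 19.5 + 19.4 + 17.9 + 18.6 + 16.5 + 18.5) / 9 = 165.6000 / 9 = 18.4000
R̄ = (6.3 + 9.3 + 7.7 + 10.0 + 8.1 + 5.6 + 8.2 + 10.7 + 5.8) / 9 = 71.7000 / 9 = 7.9667
UCL = X̄̄ + A₂·R̄ = 18.4000 + 0.483 × 7.9667 = 22.2479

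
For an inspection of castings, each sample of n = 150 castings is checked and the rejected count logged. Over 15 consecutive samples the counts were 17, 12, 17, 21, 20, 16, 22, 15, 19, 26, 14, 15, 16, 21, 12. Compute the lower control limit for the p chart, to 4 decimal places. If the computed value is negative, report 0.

0.0382

p̄ = Σdᵢ / (k·n) = 263 / (15 × 150) = 0.11689
LCL = p̄ − 3·√(p̄(1−p̄)/n) = 0.11689 − 3 × 0.02623 = 0.03819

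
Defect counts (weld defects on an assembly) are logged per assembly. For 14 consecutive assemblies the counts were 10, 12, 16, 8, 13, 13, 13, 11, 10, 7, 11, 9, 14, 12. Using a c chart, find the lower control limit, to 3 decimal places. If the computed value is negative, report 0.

c̄ = (10 + 12 + 16 + 8 + 13 + 13 + 13 + 11 + 10 + 7 + 11 + 9 + 14 + 12) / 14 = 159 / 14 = 11.3571
LCL = c̄ − 3√c̄ = 11.3571 − 3 × 3.3700 = 1.2470

1.247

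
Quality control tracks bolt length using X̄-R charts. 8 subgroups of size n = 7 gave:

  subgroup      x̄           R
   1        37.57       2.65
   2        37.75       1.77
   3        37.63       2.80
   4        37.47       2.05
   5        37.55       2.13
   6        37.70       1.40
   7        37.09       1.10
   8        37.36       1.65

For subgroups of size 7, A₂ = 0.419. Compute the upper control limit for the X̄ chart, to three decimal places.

38.329

X̄̄ = (37.57 + 37.75 + 37.63 + 37.47 + 37.55 + 37.70 + 37.09 + 37.36) / 8 = 300.1200 / 8 = 37.5150
R̄ = (2.65 + 1.77 + 2.80 + 2.05 + 2.13 + 1.40 + 1.10 + 1.65) / 8 = 15.5500 / 8 = 1.9437
UCL = X̄̄ + A₂·R̄ = 37.5150 + 0.419 × 1.9437 = 38.3294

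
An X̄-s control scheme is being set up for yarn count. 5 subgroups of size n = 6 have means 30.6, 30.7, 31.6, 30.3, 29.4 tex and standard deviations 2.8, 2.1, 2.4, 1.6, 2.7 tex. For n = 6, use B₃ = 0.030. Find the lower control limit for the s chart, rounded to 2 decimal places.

0.07

s̄ = (2.8 + 2.1 + 2.4 + 1.6 + 2.7) / 5 = 2.3200
LCL_s = B₃·s̄ = 0.030 × 2.3200 = 0.0696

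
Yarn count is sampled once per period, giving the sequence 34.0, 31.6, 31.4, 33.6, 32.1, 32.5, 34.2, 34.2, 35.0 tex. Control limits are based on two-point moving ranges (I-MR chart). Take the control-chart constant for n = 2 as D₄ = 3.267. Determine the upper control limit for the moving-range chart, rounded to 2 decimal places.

3.76

Moving ranges: 2.4, 0.2, 2.2, 1.5, 0.4, 1.7, 0.0, 0.8; M̄R̄ = 9.2000 / 8 = 1.1500
UCL_MR = D₄·M̄R̄ = 3.267 × 1.1500 = 3.7570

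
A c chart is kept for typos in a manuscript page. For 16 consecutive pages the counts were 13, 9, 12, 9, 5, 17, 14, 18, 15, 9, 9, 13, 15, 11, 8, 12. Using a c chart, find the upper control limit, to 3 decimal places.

c̄ = (13 + 9 + 12 + 9 + 5 + 17 + 14 + 18 + 15 + 9 + 9 + 13 + 15 + 11 + 8 + 12) / 16 = 189 / 16 = 11.8125
UCL = c̄ + 3√c̄ = 11.8125 + 3 × √11.8125 = 11.8125 + 3 × 3.4369 = 22.1233

22.123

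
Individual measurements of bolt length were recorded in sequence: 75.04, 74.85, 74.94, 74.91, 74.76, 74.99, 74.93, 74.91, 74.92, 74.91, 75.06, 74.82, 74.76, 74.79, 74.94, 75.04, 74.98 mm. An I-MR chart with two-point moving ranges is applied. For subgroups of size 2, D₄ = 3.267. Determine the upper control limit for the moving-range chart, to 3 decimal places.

0.323

Moving ranges: 0.19, 0.09, 0.03, 0.15, 0.23, 0.06, 0.02, 0.01, 0.01, 0.15, 0.24, 0.06, 0.03, 0.15, 0.10, 0.06; M̄R̄ = 1.5800 / 16 = 0.0988
UCL_MR = D₄·M̄R̄ = 3.267 × 0.0988 = 0.3226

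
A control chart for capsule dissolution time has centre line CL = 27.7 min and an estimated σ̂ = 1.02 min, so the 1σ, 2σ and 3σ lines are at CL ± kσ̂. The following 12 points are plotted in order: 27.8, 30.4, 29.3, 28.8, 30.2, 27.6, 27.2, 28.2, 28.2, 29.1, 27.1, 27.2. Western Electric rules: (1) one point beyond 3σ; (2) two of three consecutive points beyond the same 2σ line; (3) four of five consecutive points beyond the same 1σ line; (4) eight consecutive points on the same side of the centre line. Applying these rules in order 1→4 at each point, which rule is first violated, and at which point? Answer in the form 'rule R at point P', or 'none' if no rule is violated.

rule 3 at point 5

Zone of each point (C = within 1σ̂, B = 1σ̂–2σ̂, A = 2σ̂–3σ̂, * = beyond 3σ̂; sign = side of CL): 1:+C, 2:+A, 3:+B, 4:+B, 5:+A, 6:-C, 7:-C, 8:+C, 9:+C, 10:+B, 11:-C, 12:-C
Rule 3 (four of five consecutive points beyond the same 1σ limit) is satisfied at point 5.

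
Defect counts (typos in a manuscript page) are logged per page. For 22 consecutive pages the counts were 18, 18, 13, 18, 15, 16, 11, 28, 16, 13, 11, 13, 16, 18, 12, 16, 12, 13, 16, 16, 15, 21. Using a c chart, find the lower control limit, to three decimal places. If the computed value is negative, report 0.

3.802

c̄ = (18 + 18 + 13 + 18 + 15 + 16 + 11 + 28 + 16 + 13 + 11 + 13 + 16 + 18 + 12 + 16 + 12 + 13 + 16 + 16 + 15 + 21) / 22 = 345 / 22 = 15.6818
LCL = c̄ − 3√c̄ = 15.6818 − 3 × 3.9600 = 3.8017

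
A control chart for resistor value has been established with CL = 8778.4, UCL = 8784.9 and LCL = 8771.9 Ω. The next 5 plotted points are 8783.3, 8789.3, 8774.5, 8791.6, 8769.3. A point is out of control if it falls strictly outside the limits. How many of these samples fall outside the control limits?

Compare each point to [8771.9, 8784.9]: sample 2 = 8789.3 > UCL; sample 4 = 8791.6 > UCL; sample 5 = 8769.3 < LCL.

3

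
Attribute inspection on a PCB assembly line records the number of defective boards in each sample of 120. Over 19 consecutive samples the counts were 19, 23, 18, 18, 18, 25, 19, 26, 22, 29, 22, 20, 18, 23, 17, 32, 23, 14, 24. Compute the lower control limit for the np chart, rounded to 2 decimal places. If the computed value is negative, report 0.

p̄ = Σdᵢ / (k·n) = 410 / (19 × 120) = 0.17982
LCL = np̄ − 3·√(np̄(1−p̄)) = 21.5789 − 3 × 4.2070 = 8.9581

8.96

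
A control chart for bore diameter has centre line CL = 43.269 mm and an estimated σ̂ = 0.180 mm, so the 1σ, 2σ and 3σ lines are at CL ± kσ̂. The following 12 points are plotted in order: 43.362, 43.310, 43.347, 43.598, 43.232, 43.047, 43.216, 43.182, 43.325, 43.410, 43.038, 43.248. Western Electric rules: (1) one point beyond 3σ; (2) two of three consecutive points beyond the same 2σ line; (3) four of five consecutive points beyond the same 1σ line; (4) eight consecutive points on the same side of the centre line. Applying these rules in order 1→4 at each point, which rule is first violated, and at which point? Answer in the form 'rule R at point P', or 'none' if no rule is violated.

Zone of each point (C = within 1σ̂, B = 1σ̂–2σ̂, A = 2σ̂–3σ̂, * = beyond 3σ̂; sign = side of CL): 1:+C, 2:+C, 3:+C, 4:+B, 5:-C, 6:-B, 7:-C, 8:-C, 9:+C, 10:+C, 11:-B, 12:-C
No rule fires across all 12 points.

none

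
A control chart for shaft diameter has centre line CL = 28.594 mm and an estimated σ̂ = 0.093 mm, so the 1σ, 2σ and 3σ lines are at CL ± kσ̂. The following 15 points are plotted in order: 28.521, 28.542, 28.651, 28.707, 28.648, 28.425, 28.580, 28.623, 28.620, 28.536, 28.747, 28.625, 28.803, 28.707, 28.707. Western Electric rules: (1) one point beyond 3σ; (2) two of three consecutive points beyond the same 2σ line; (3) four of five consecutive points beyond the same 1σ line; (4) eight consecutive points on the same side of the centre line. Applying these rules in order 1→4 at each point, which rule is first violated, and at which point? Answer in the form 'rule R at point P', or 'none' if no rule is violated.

Zone of each point (C = within 1σ̂, B = 1σ̂–2σ̂, A = 2σ̂–3σ̂, * = beyond 3σ̂; sign = side of CL): 1:-C, 2:-C, 3:+C, 4:+B, 5:+C, 6:-B, 7:-C, 8:+C, 9:+C, 10:-C, 11:+B, 12:+C, 13:+A, 14:+B, 15:+B
Rule 3 (four of five consecutive points beyond the same 1σ limit) is satisfied at point 15.

rule 3 at point 15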